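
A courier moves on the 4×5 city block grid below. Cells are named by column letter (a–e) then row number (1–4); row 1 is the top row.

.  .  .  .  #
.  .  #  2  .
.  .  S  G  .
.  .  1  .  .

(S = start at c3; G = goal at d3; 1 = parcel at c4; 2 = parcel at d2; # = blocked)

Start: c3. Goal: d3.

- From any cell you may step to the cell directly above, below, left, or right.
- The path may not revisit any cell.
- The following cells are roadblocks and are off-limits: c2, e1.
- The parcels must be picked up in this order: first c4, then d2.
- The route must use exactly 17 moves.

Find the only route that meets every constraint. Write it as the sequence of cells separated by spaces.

The waypoints must appear in the order c4, d2, with no cell reused.
Route from c3: down to c4, 2× left (reaching a4), up to a3, right to b3, up to b2, left to a2, up to a1, 3× right (reaching d1), down to d2, right to e2, 2× down (reaching e4), left to d4, up to d3 — 17 moves in all.
Check: order respected (1 at step 1, 2 at step 12); 17 moves as required.

c3 c4 b4 a4 a3 b3 b2 a2 a1 b1 c1 d1 d2 e2 e3 e4 d4 d3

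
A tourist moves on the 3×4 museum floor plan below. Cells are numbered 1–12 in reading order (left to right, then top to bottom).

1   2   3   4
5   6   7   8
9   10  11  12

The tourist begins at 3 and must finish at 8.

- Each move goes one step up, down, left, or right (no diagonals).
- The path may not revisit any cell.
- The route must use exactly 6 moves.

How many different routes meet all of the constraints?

5

Need simple routes of exactly 6 moves from 3 to 8 (Manhattan distance 2, so 2 moves are spent on a detour and 2 undoing it).
Enumerating: 3 7 6 10 11 12 8 | 3 2 6 10 11 7 8 | 3 2 6 10 11 12 8 | 3 2 6 7 11 12 8 | 3 2 1 5 6 7 8.
That gives 5 routes.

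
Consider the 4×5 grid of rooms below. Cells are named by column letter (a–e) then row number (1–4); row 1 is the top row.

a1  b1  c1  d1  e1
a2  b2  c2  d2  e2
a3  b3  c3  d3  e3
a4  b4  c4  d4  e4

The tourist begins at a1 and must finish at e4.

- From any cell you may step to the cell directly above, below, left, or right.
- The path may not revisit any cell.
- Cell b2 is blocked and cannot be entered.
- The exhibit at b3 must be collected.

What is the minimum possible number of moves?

Any route passes through b3 somewhere between a1 and e4. Summing Manhattan distances along the two legs (a1 → b3 → e4) gives a lower bound of 3 + 4 = 7 moves.
A route of 7 moves achieves this: a1 → a2 → a3 → b3 → b4 → c4 → d4 → e4.
Since 7 matches the lower bound, it is optimal.

7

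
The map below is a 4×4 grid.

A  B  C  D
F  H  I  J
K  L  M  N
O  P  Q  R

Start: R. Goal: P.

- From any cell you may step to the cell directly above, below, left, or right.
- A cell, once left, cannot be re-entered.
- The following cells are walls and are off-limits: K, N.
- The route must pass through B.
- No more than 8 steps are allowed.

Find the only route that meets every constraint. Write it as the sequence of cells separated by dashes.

Any route must reach B and still end at P within 8 moves, so the order of the required stops is forced.
Route from R: left to Q, 3× up (reaching C), left to B, 3× down (reaching P) — 8 moves in all.
Check: all required cells visited; 8 ≤ 8 moves.

R - Q - M - I - C - B - H - L - P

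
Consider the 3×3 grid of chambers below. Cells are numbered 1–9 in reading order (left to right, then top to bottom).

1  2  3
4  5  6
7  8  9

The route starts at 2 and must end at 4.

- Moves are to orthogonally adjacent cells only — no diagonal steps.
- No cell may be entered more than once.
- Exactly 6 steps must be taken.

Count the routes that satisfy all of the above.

4

Need simple routes of exactly 6 moves from 2 to 4 (Manhattan distance 2, so 2 moves are spent on a detour and 2 undoing it).
Enumerating: 2 5 6 9 8 7 4 | 2 3 6 9 8 5 4 | 2 3 6 9 8 7 4 | 2 3 6 5 8 7 4.
That gives 4 routes.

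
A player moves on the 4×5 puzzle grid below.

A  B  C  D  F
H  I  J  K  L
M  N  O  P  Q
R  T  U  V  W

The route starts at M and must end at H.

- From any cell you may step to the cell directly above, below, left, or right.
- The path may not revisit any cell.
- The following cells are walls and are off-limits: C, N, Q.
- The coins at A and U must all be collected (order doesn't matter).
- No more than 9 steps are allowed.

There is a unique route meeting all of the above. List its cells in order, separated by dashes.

M - R - T - U - O - J - I - B - A - H

Any route must reach A and U and still end at H within 9 moves, so the order of the required stops is forced.
Route from M: down 1 to R, right 2 to U, up 2 to J, left 1 to I, up 1 to B, left 1 to A, down 1 to H — 9 moves in all.
Check: all required cells visited; 9 ≤ 9 moves.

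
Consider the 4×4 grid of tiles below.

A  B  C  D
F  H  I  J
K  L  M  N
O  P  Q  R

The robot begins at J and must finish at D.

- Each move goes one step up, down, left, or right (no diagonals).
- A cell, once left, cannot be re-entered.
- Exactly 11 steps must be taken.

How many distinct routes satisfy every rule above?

Need simple routes of exactly 11 moves from J to D (Manhattan distance 1, so 5 moves are spent on a detour and 5 undoing it).
Branch systematically from the start, pruning whenever the remaining move budget drops below the Manhattan distance to D or differs from it in parity. Grouping the completions by first move — via N: 30; via I: 10 (no valid completion starts via D) — and summing: 30 + 10 = 40.
That gives 40 routes.

40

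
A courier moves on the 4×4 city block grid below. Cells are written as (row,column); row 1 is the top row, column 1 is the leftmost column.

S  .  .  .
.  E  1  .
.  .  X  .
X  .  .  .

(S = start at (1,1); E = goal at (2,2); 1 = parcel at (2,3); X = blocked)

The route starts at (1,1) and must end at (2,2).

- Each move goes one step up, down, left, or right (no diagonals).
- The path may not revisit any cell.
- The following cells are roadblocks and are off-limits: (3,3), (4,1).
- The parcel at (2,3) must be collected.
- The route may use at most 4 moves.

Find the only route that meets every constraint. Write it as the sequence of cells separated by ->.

The 4-move cap with required stops at (2,3) leaves no slack for detours.
Route from (1,1): 2× right (reaching (1,3)), down to (2,3), left to (2,2) — 4 moves in all.
Check: all required cells visited; 4 ≤ 4 moves.

(1,1) -> (1,2) -> (1,3) -> (2,3) -> (2,2)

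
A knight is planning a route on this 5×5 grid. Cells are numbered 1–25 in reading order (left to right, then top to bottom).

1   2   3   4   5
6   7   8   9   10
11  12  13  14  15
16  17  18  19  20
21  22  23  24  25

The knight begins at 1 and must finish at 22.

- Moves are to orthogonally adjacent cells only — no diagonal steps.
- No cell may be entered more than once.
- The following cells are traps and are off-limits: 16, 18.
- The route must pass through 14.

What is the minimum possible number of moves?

9

Any route passes through 14 somewhere between 1 and 22. Summing Manhattan distances along the two legs (1 → 14 → 22) gives a lower bound of 5 + 4 = 9 moves.
A route of 9 moves achieves this: 1 → 6 → 11 → 12 → 13 → 14 → 19 → 24 → 23 → 22.
Since 9 matches the lower bound, it is optimal.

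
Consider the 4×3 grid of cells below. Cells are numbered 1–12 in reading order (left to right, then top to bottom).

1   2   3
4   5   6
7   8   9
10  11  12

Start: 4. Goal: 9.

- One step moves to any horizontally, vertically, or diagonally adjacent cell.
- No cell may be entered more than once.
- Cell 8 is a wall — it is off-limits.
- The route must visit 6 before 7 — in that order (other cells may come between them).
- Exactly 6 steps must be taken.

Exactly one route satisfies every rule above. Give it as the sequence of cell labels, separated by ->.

The waypoints must appear in the order 6, 7, with no cell reused.
Route from 4: up-right 1 to 2, down-right 1 to 6, left 1 to 5, down-left 1 to 7, down-right 1 to 11, up-right 1 to 9 — 6 moves in all.
Check: order respected (6 at step 2, 7 at step 4); 6 moves as required.

4 -> 2 -> 6 -> 5 -> 7 -> 11 -> 9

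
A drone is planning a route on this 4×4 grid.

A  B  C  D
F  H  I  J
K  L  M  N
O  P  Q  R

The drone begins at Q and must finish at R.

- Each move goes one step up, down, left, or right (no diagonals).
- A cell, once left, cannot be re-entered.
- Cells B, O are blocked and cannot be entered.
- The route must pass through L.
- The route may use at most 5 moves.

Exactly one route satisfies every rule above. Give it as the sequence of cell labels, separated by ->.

Any route must reach L and still end at R within 5 moves, so the order of the required stops is forced.
Route from Q: left to P, up to L, 2× right (reaching N), down to R — 5 moves in all.
Check: all required cells visited; 5 ≤ 5 moves.

Q -> P -> L -> M -> N -> R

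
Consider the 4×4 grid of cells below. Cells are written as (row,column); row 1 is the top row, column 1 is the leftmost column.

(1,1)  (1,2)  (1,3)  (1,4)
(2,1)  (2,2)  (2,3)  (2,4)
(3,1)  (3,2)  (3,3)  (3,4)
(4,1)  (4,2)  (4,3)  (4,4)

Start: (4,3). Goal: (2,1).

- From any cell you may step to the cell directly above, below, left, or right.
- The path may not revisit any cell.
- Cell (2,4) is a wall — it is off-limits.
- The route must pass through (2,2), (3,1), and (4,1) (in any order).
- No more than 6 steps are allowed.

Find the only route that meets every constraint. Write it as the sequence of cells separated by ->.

Any route must reach (2,2), (3,1), and (4,1) and still end at (2,1) within 6 moves, so the order of the required stops is forced.
Route from (4,3): 2× left (reaching (4,1)), up to (3,1), right to (3,2), up to (2,2), left to (2,1) — 6 moves in all.
Check: all required cells visited; 6 ≤ 6 moves.

(4,3) -> (4,2) -> (4,1) -> (3,1) -> (3,2) -> (2,2) -> (2,1)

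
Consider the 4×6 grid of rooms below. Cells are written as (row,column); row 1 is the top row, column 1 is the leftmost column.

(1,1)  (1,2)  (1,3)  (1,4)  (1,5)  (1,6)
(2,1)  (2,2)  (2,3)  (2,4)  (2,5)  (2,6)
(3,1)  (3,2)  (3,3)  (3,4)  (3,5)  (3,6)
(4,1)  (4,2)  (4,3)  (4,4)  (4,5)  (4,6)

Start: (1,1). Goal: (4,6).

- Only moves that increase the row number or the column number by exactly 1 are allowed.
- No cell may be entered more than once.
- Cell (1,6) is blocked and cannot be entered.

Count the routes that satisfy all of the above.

A right/down-only route from (1,1) to (4,6) makes exactly 3 down-moves and 5 right-moves in some order.
With no other constraints that would be C(8,3) = 56 routes.
Subtract routes through each blocked cell (inclusion–exclusion for overlaps): − through (1,6): 1 → 55.
That gives 55 routes.

55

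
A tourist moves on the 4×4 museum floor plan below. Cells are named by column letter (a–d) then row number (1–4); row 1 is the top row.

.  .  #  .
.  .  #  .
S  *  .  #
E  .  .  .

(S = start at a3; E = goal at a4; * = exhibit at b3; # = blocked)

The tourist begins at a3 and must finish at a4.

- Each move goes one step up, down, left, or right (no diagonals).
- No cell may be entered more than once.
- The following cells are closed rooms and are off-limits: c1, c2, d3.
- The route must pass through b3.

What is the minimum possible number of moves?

3

Any route passes through b3 somewhere between a3 and a4. Summing Manhattan distances along the two legs (a3 → b3 → a4) gives a lower bound of 1 + 2 = 3 moves.
A route of 3 moves achieves this: a3 → b3 → b4 → a4.
Since 3 matches the lower bound, it is optimal.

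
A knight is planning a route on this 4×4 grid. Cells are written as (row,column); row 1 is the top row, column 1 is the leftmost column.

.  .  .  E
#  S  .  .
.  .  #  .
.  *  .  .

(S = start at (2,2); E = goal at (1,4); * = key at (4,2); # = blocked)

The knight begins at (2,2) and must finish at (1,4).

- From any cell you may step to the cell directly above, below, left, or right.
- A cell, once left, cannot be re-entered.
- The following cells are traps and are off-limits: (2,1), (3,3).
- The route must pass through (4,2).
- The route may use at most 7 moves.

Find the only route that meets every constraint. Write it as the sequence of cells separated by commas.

(2,2), (3,2), (4,2), (4,3), (4,4), (3,4), (2,4), (1,4)

The 7-move cap with required stops at (4,2) leaves no slack for detours.
Route from (2,2): 2× down (reaching (4,2)), 2× right (reaching (4,4)), 3× up (reaching (1,4)) — 7 moves in all.
Check: all required cells visited; 7 ≤ 7 moves.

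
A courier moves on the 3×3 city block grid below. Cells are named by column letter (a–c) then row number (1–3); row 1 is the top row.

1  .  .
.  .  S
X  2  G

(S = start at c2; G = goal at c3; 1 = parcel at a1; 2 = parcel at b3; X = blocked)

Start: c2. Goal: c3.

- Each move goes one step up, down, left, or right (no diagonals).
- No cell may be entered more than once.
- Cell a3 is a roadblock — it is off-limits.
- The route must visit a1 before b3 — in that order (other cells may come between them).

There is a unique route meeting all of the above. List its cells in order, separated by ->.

The waypoints must appear in the order a1, b3, with no cell reused.
Route from c2: up 1 to c1, left 2 to a1, down 1 to a2, right 1 to b2, down 1 to b3, right 1 to c3 — 7 moves in all.
Check: order respected (1 at step 3, 2 at step 6).

c2 -> c1 -> b1 -> a1 -> a2 -> b2 -> b3 -> c3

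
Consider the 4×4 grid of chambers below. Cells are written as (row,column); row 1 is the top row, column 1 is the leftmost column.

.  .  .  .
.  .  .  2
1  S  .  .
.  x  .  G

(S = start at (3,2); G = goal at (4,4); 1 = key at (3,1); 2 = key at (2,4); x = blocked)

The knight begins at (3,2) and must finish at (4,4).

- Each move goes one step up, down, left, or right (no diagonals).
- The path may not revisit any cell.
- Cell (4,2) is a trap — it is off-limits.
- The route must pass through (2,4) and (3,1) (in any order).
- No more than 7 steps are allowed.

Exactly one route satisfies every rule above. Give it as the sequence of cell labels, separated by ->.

Any route must reach (2,4) and (3,1) and still end at (4,4) within 7 moves, so the order of the required stops is forced.
Route from (3,2): left 1 to (3,1), up 1 to (2,1), right 3 to (2,4), down 2 to (4,4) — 7 moves in all.
Check: all required cells visited; 7 ≤ 7 moves.

(3,2) -> (3,1) -> (2,1) -> (2,2) -> (2,3) -> (2,4) -> (3,4) -> (4,4)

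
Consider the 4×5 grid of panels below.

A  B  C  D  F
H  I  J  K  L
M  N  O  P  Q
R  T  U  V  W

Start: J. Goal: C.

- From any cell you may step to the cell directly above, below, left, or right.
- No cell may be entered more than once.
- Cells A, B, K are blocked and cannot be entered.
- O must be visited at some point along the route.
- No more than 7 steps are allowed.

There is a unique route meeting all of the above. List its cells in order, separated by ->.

The 7-move cap with required stops at O leaves no slack for detours.
Route from J: down 1 to O, right 2 to Q, up 2 to F, left 2 to C — 7 moves in all.
Check: all required cells visited; 7 ≤ 7 moves.

J -> O -> P -> Q -> L -> F -> D -> C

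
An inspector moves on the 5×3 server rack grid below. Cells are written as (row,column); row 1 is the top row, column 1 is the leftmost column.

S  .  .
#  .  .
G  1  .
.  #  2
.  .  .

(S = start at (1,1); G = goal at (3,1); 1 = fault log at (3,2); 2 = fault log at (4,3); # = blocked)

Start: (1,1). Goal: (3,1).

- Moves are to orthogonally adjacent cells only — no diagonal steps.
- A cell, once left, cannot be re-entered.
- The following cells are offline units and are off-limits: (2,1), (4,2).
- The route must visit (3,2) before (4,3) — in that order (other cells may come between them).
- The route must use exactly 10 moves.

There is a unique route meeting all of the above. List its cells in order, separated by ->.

(1,1) -> (1,2) -> (2,2) -> (3,2) -> (3,3) -> (4,3) -> (5,3) -> (5,2) -> (5,1) -> (4,1) -> (3,1)

The waypoints must appear in the order (3,2), (4,3), with no cell reused.
Route from (1,1): right 1 to (1,2), down 2 to (3,2), right 1 to (3,3), down 2 to (5,3), left 2 to (5,1), up 2 to (3,1) — 10 moves in all.
Check: order respected (1 at step 3, 2 at step 5); 10 moves as required.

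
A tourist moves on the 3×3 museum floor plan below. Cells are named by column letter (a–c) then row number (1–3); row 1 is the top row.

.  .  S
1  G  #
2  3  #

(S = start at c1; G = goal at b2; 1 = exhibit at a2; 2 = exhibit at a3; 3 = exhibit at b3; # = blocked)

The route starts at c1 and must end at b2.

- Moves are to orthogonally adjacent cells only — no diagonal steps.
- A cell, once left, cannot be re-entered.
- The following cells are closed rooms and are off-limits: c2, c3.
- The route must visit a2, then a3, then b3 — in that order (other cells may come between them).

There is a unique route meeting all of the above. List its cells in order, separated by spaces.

c1 b1 a1 a2 a3 b3 b2

The waypoints must appear in the order a2, a3, b3, with no cell reused.
Route from c1: 2× left (reaching a1), 2× down (reaching a3), right to b3, up to b2 — 6 moves in all.
Check: order respected (1 at step 3, 2 at step 4, 3 at step 5).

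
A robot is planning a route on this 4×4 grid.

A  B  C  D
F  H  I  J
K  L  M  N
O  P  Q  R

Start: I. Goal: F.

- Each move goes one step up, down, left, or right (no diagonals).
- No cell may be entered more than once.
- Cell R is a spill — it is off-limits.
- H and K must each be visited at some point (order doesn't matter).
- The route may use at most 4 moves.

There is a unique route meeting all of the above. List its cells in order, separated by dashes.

I - H - L - K - F

Any route must reach H and K and still end at F within 4 moves, so the order of the required stops is forced.
Route from I: left to H, down to L, left to K, up to F — 4 moves in all.
Check: all required cells visited; 4 ≤ 4 moves.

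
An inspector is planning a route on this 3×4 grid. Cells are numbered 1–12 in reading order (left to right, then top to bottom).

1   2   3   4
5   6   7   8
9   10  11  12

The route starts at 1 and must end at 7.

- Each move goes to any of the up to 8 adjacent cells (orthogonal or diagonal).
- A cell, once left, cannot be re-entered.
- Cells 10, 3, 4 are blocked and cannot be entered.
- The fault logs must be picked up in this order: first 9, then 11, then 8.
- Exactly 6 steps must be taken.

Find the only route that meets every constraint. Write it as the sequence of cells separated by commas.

The waypoints must appear in the order 9, 11, 8, with no cell reused.
Route from 1: down 2 to 9, up-right 1 to 6, down-right 1 to 11, up-right 1 to 8, left 1 to 7 — 6 moves in all.
Check: order respected (9 at step 2, 11 at step 4, 8 at step 5); 6 moves as required.

1, 5, 9, 6, 11, 8, 7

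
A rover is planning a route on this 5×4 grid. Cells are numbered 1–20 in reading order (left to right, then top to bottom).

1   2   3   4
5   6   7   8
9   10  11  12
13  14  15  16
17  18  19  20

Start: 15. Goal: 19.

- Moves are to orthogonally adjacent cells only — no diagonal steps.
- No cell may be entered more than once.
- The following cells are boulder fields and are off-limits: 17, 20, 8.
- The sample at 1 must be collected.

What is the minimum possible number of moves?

Any route passes through 1 somewhere between 15 and 19. Summing Manhattan distances along the two legs (15 → 1 → 19) gives a lower bound of 5 + 6 = 11 moves.
A route of 11 moves achieves this: 15 → 11 → 7 → 3 → 2 → 1 → 5 → 9 → 13 → 14 → 18 → 19.
Since 11 matches the lower bound, it is optimal.

11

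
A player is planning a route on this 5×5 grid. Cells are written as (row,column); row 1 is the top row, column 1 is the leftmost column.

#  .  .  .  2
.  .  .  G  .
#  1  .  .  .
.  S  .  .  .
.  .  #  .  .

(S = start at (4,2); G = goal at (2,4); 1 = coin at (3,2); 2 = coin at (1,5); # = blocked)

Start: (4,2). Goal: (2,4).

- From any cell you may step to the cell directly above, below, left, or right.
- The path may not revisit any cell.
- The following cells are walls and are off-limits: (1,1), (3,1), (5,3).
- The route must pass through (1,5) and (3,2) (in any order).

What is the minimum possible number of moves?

8

Any route passes through (1,5) and (3,2) in some order between (4,2) and (2,4). Summing Manhattan distances along each leg and taking the cheapest ordering ((4,2) → (3,2) → (1,5) → (2,4)) gives a lower bound of 1 + 5 + 2 = 8 moves.
A route of 8 moves achieves this: (4,2) → (3,2) → (2,2) → (1,2) → (1,3) → (1,4) → (1,5) → (2,5) → (2,4).
Since 8 matches the lower bound, it is optimal.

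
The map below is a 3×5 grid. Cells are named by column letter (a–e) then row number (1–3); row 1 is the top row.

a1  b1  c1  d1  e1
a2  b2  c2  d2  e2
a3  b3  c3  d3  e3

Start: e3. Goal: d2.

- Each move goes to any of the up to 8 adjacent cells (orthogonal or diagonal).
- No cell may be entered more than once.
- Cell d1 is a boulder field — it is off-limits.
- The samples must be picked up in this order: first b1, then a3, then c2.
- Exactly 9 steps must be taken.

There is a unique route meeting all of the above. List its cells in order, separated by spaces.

The waypoints must appear in the order b1, a3, c2, with no cell reused.
Route from e3: left 2 to c3, up-left 1 to b2, up 1 to b1, down-left 1 to a2, down 1 to a3, right 1 to b3, up-right 1 to c2, right 1 to d2 — 9 moves in all.
Check: order respected (b1 at step 4, a3 at step 6, c2 at step 8); 9 moves as required.

e3 d3 c3 b2 b1 a2 a3 b3 c2 d2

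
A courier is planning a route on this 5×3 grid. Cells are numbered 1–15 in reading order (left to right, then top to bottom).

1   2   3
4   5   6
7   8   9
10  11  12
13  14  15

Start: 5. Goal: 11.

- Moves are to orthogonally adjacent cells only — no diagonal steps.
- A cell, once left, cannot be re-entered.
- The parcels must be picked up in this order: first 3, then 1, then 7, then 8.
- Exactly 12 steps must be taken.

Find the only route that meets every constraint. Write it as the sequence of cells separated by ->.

5 -> 6 -> 3 -> 2 -> 1 -> 4 -> 7 -> 8 -> 9 -> 12 -> 15 -> 14 -> 11

The waypoints must appear in the order 3, 1, 7, 8, with no cell reused.
Route from 5: right 1 to 6, up 1 to 3, left 2 to 1, down 2 to 7, right 2 to 9, down 2 to 15, left 1 to 14, up 1 to 11 — 12 moves in all.
Check: order respected (3 at step 2, 1 at step 4, 7 at step 6, 8 at step 7); 12 moves as required.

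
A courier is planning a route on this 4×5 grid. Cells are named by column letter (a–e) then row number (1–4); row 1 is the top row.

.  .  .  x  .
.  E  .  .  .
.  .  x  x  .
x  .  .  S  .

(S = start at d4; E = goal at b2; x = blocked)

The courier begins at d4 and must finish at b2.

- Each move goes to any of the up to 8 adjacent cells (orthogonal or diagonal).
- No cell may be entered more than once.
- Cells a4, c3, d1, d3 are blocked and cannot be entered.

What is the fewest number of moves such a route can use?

3

With diagonal moves allowed, the Chebyshev distance max(|Δrow|,|Δcol|) from d4 to b2 is 2, so at least 2 moves are needed.
That bound ignores the blocked cells. Measuring each leg by the fewest moves that actually steer around them (d4→b2: 3) raises the lower bound to 3.
A route of 3 moves exists: d4 → c4 → b3 → b2.
Since 3 matches that lower bound, it is optimal.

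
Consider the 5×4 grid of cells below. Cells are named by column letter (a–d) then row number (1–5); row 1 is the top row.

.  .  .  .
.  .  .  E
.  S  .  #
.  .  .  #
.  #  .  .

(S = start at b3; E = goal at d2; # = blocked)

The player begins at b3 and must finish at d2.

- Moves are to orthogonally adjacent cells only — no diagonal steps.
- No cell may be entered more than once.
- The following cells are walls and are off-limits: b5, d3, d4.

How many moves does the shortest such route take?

3

The Manhattan distance from b3 to d2 is |3−2| + |2−4| = 3, so at least 3 moves are needed.
A route of 3 moves achieves this: b3 → b2 → c2 → d2.
Since 3 matches the lower bound, it is optimal.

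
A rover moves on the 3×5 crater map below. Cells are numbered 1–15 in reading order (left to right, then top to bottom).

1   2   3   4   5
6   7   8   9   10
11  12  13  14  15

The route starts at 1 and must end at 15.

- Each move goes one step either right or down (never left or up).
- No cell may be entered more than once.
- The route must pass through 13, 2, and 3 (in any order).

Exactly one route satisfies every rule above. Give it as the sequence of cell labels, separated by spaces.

1 2 3 8 13 14 15

Moves only go right or down, so the column and row indices never decrease.
Route from 1: right 2 to 3, down 2 to 13, right 2 to 15 — 6 moves in all.
Check: all required cells visited.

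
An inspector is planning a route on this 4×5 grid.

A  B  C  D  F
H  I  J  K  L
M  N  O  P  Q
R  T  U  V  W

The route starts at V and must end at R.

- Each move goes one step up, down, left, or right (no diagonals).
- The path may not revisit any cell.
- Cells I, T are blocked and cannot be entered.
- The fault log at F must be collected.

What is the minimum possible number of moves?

11

Any route passes through F somewhere between V and R. Summing Manhattan distances along the two legs (V → F → R) gives a lower bound of 4 + 7 = 11 moves.
A route of 11 moves achieves this: V → P → K → L → F → D → C → J → O → N → M → R.
Since 11 matches the lower bound, it is optimal.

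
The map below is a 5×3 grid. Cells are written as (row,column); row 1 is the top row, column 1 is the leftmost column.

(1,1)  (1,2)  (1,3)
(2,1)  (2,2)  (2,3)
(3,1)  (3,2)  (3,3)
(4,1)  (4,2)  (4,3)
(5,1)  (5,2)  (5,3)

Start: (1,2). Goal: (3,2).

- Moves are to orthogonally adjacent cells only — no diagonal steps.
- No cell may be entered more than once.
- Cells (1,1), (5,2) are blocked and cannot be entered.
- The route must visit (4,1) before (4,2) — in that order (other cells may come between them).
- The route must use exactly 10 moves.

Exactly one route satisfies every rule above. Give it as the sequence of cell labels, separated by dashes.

(1,2) - (1,3) - (2,3) - (2,2) - (2,1) - (3,1) - (4,1) - (4,2) - (4,3) - (3,3) - (3,2)

The waypoints must appear in the order (4,1), (4,2), with no cell reused.
Route from (1,2): right 1 to (1,3), down 1 to (2,3), left 2 to (2,1), down 2 to (4,1), right 2 to (4,3), up 1 to (3,3), left 1 to (3,2) — 10 moves in all.
Check: order respected ((4,1) at step 6, (4,2) at step 7); 10 moves as required.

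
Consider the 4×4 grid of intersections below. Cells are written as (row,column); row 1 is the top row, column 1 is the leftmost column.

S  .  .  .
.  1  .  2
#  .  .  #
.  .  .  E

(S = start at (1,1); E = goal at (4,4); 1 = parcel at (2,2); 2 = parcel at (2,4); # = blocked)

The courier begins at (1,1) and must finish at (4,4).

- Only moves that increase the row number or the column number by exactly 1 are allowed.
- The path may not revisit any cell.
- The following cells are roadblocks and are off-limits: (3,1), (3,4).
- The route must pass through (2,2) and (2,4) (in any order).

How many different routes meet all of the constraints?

0

A right/down-only route from (1,1) to (4,4) makes exactly 3 down-moves and 3 right-moves in some order.
With no other constraints that would be C(6,3) = 20 routes.
A monotone route can only reach the required cells in the order (2,2), (2,4), so split there and multiply the segment counts (each segment already excludes blocked cells): (1,1)→(2,2): 2; (2,2)→(2,4): 1; (2,4)→(4,4): 0; product = 0.
No route satisfies every constraint, so the count is 0.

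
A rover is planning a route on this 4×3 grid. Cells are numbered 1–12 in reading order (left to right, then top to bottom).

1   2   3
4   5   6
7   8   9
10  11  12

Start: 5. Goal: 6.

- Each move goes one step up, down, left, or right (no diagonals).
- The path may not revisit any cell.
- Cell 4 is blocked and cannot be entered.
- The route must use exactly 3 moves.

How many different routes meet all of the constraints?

Need simple routes of exactly 3 moves from 5 to 6 (Manhattan distance 1, so 1 moves are spent on a detour and 1 undoing it).
Enumerating: 5 2 3 6 | 5 8 9 6.
That gives 2 routes.

2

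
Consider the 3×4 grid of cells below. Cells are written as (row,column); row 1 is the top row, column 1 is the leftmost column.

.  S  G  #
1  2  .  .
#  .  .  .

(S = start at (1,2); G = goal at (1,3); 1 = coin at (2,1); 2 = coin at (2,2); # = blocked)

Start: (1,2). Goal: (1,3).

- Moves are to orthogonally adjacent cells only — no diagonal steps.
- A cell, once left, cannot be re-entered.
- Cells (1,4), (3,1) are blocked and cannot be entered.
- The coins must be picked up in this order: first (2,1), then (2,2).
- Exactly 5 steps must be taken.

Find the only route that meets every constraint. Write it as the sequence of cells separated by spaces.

The waypoints must appear in the order (2,1), (2,2), with no cell reused.
Route from (1,2): left to (1,1), down to (2,1), 2× right (reaching (2,3)), up to (1,3) — 5 moves in all.
Check: order respected (1 at step 2, 2 at step 3); 5 moves as required.

(1,2) (1,1) (2,1) (2,2) (2,3) (1,3)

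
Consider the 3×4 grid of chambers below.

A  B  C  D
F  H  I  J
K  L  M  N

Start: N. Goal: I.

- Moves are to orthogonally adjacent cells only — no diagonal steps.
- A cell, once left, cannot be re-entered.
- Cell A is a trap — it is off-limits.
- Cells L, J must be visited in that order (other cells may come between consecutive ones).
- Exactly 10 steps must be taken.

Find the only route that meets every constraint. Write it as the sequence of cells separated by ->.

N -> M -> L -> K -> F -> H -> B -> C -> D -> J -> I

The waypoints must appear in the order L, J, with no cell reused.
Route from N: left 3 to K, up 1 to F, right 1 to H, up 1 to B, right 2 to D, down 1 to J, left 1 to I — 10 moves in all.
Check: order respected (L at step 2, J at step 9); 10 moves as required.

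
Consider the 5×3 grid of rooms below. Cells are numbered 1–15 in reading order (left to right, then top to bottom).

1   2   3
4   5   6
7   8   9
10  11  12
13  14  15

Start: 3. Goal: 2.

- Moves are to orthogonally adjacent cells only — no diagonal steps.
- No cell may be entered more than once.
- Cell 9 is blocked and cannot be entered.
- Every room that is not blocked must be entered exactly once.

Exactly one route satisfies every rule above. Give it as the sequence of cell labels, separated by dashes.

Need to visit all 14 open cells exactly once, starting at 3 and ending at 2.
Route from 3: down to 6, left to 5, 2× down (reaching 11), right to 12, down to 15, 2× left (reaching 13), 4× up (reaching 1), right to 2 — 13 moves in all.
Check: all 14 open cells covered.

3 - 6 - 5 - 8 - 11 - 12 - 15 - 14 - 13 - 10 - 7 - 4 - 1 - 2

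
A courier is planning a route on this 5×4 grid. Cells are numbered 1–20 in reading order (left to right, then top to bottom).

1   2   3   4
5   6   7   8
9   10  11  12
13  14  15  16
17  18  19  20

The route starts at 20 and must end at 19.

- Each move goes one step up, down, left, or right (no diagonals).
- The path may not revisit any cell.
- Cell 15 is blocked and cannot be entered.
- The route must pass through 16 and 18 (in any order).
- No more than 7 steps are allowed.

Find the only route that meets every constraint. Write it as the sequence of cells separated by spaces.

The 7-move cap with required stops at 16, 18 leaves no slack for detours.
Route from 20: 2× up (reaching 12), 2× left (reaching 10), 2× down (reaching 18), right to 19 — 7 moves in all.
Check: all required cells visited; 7 ≤ 7 moves.

20 16 12 11 10 14 18 19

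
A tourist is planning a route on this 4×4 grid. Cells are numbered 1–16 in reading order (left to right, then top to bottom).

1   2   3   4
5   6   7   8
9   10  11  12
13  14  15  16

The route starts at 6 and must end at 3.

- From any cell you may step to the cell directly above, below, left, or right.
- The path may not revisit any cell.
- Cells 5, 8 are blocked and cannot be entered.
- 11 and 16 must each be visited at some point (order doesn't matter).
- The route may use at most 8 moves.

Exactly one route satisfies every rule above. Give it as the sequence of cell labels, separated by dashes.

6 - 10 - 14 - 15 - 16 - 12 - 11 - 7 - 3

The budget equals the shortest possible length, so every move has to be on a shortest route through the required cells.
Route from 6: down 2 to 14, right 2 to 16, up 1 to 12, left 1 to 11, up 2 to 3 — 8 moves in all.
Check: all required cells visited; 8 ≤ 8 moves.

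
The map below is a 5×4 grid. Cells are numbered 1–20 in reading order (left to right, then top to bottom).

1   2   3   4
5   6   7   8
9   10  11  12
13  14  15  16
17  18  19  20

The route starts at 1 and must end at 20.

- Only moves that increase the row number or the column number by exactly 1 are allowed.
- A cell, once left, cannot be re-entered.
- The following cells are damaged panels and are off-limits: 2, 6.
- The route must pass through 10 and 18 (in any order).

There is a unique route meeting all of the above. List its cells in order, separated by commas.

1, 5, 9, 10, 14, 18, 19, 20

Moves only go right or down, so the column and row indices never decrease.
Route from 1: 2× down (reaching 9), right to 10, 2× down (reaching 18), 2× right (reaching 20) — 7 moves in all.
Check: all required cells visited.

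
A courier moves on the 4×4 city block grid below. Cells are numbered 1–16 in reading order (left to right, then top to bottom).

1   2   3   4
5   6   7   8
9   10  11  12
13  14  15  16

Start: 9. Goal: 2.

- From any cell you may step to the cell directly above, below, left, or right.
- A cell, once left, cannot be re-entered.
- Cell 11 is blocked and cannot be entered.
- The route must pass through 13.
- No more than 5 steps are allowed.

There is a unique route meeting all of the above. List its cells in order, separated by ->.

The budget equals the shortest possible length, so every move has to be on a shortest route through the required cells.
Route from 9: down to 13, right to 14, 3× up (reaching 2) — 5 moves in all.
Check: all required cells visited; 5 ≤ 5 moves.

9 -> 13 -> 14 -> 10 -> 6 -> 2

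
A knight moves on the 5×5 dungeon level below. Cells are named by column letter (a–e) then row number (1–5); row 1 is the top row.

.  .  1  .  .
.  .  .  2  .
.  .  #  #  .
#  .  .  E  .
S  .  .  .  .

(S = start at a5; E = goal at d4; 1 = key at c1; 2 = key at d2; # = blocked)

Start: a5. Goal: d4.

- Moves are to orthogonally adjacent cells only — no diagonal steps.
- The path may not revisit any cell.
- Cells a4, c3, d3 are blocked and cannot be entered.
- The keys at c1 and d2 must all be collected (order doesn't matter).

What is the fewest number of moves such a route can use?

Any route passes through c1 and d2 in some order between a5 and d4. Summing Manhattan distances along each leg and taking the cheapest ordering (a5 → c1 → d2 → d4) gives a lower bound of 6 + 2 + 2 = 10 moves.
That bound ignores the blocked cells. Measuring each leg by the fewest moves that actually steer around them (a5→c1: 6; c1→d2: 2; d2→d4: 4) raises the lower bound to 12.
A route of 12 moves exists: a5 → b5 → b4 → b3 → b2 → b1 → c1 → c2 → d2 → e2 → e3 → e4 → d4.
Since 12 matches that lower bound, it is optimal.

12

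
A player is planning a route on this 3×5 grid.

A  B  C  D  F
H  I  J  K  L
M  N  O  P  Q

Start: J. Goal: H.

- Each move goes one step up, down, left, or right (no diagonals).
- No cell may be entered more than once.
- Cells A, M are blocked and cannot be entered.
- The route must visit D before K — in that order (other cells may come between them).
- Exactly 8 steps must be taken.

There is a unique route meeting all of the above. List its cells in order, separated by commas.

J, C, D, K, P, O, N, I, H

The waypoints must appear in the order D, K, with no cell reused.
Route from J: up 1 to C, right 1 to D, down 2 to P, left 2 to N, up 1 to I, left 1 to H — 8 moves in all.
Check: order respected (D at step 2, K at step 3); 8 moves as required.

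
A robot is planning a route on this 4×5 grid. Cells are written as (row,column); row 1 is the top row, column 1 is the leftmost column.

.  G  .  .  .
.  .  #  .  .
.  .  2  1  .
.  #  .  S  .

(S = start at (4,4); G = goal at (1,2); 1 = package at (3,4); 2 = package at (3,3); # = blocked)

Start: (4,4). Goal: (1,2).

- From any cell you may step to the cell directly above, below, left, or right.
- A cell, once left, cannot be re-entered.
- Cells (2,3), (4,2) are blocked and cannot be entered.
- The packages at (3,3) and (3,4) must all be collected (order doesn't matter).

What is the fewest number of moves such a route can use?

5

Any route passes through (3,3) and (3,4) in some order between (4,4) and (1,2). Summing Manhattan distances along each leg and taking the cheapest ordering ((4,4) → (3,4) → (3,3) → (1,2)) gives a lower bound of 1 + 1 + 3 = 5 moves.
A route of 5 moves achieves this: (4,4) → (3,4) → (3,3) → (3,2) → (2,2) → (1,2).
Since 5 matches the lower bound, it is optimal.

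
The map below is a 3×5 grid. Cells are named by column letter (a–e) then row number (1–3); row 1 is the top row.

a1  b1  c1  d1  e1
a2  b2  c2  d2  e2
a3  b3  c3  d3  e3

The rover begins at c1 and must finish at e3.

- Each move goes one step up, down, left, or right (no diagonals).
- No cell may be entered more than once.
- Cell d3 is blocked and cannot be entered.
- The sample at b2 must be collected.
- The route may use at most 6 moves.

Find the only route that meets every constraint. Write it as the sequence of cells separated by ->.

c1 -> b1 -> b2 -> c2 -> d2 -> e2 -> e3

The 6-move cap with required stops at b2 leaves no slack for detours.
Route from c1: left to b1, down to b2, 3× right (reaching e2), down to e3 — 6 moves in all.
Check: all required cells visited; 6 ≤ 6 moves.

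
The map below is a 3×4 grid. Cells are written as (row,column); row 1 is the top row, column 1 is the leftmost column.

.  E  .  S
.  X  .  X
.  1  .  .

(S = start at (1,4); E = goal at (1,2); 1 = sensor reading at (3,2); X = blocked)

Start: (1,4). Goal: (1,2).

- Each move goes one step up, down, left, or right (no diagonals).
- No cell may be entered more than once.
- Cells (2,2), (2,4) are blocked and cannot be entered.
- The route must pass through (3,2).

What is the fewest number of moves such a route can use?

8

Any route passes through (3,2) somewhere between (1,4) and (1,2). Summing Manhattan distances along the two legs ((1,4) → (3,2) → (1,2)) gives a lower bound of 4 + 2 = 6 moves.
That bound ignores the blocked cells. Measuring each leg by the fewest moves that actually steer around them ((1,4)→(3,2): 4; (3,2)→(1,2): 4) raises the lower bound to 8.
A route of 8 moves exists: (1,4) → (1,3) → (2,3) → (3,3) → (3,2) → (3,1) → (2,1) → (1,1) → (1,2).
Since 8 matches that lower bound, it is optimal.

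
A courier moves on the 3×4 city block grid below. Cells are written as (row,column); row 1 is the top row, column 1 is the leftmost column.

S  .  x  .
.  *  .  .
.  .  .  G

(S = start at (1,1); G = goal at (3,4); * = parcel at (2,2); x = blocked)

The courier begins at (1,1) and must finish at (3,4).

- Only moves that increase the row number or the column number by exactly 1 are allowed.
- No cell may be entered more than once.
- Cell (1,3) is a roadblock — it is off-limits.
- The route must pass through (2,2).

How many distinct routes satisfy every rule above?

A right/down-only route from (1,1) to (3,4) makes exactly 2 down-moves and 3 right-moves in some order.
With no other constraints that would be C(5,2) = 10 routes.
Split at (2,2) and multiply the segment counts (each segment already excludes blocked cells): (1,1)→(2,2): 2; (2,2)→(3,4): 3; product = 6.
That gives 6 routes.

6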